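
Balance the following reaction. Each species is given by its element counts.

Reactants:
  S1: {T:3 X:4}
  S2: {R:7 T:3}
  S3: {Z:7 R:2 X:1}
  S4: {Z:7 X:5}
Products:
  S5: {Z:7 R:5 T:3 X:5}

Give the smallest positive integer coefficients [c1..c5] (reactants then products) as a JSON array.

Coefficients: [2, 3, 2, 3, 5]

Z: 2·0+3·0+2·7+3·7 = 35 | 5·7 = 35
R: 2·0+3·7+2·2+3·0 = 25 | 5·5 = 25
T: 2·3+3·3+2·0+3·0 = 15 | 5·3 = 15
X: 2·4+3·0+2·1+3·5 = 25 | 5·5 = 25
gcd(2,3,2,3,5) = 1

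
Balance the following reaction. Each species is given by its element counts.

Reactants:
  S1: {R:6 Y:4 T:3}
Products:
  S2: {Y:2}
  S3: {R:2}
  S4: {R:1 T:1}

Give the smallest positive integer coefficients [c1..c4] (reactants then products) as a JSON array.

R: 2·6 = 12 | 4·0+3·2+6·1 = 12
Y: 2·4 = 8 | 4·2+3·0+6·0 = 8
T: 2·3 = 6 | 4·0+3·0+6·1 = 6
gcd(2,4,3,6) = 1

Coefficients: [2, 4, 3, 6]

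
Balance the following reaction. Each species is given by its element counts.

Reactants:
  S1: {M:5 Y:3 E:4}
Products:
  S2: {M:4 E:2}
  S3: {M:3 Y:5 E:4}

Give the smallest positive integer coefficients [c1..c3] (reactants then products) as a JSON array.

Coefficients: [5, 4, 3]

M: 5·5 = 25 | 4·4+3·3 = 25
Y: 5·3 = 15 | 4·0+3·5 = 15
E: 5·4 = 20 | 4·2+3·4 = 20
gcd(5,4,3) = 1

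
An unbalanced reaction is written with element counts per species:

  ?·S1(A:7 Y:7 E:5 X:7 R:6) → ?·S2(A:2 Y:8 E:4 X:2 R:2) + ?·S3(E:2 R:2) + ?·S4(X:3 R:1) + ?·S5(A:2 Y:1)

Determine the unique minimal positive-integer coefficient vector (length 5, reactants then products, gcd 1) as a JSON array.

A: 2·7 = 14 | 1·2+3·0+4·0+6·2 = 14
Y: 2·7 = 14 | 1·8+3·0+4·0+6·1 = 14
E: 2·5 = 10 | 1·4+3·2+4·0+6·0 = 10
X: 2·7 = 14 | 1·2+3·0+4·3+6·0 = 14
R: 2·6 = 12 | 1·2+3·2+4·1+6·0 = 12
gcd(2,1,3,4,6) = 1

Coefficients: [2, 1, 3, 4, 6]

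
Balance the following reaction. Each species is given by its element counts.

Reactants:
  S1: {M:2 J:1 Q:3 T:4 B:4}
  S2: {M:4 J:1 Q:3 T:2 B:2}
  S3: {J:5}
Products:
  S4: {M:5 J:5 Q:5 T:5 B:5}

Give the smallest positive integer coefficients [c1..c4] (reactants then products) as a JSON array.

M: 5·2+5·4+4·0 = 30 | 6·5 = 30
J: 5·1+5·1+4·5 = 30 | 6·5 = 30
Q: 5·3+5·3+4·0 = 30 | 6·5 = 30
T: 5·4+5·2+4·0 = 30 | 6·5 = 30
B: 5·4+5·2+4·0 = 30 | 6·5 = 30
gcd(5,5,4,6) = 1

Coefficients: [5, 5, 4, 6]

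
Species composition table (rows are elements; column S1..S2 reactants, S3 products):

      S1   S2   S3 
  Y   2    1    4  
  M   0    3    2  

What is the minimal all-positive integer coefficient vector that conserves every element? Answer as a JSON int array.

Coefficients: [5, 2, 3]

Y: 5·2+2·1 = 12 | 3·4 = 12
M: 5·0+2·3 = 6 | 3·2 = 6
gcd(5,2,3) = 1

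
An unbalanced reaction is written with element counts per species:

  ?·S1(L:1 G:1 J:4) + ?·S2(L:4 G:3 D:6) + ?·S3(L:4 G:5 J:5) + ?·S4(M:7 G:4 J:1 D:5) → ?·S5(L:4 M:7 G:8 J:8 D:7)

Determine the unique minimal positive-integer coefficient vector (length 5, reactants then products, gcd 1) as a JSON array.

Coefficients: [4, 1, 1, 3, 3]

L: 4·1+1·4+1·4+3·0 = 12 | 3·4 = 12
M: 4·0+1·0+1·0+3·7 = 21 | 3·7 = 21
G: 4·1+1·3+1·5+3·4 = 24 | 3·8 = 24
J: 4·4+1·0+1·5+3·1 = 24 | 3·8 = 24
D: 4·0+1·6+1·0+3·5 = 21 | 3·7 = 21
gcd(4,1,1,3,3) = 1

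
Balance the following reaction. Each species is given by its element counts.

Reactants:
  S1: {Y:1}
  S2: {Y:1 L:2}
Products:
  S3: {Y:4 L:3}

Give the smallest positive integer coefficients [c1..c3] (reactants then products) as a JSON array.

Y: 5·1+3·1 = 8 | 2·4 = 8
L: 5·0+3·2 = 6 | 2·3 = 6
gcd(5,3,2) = 1

Coefficients: [5, 3, 2]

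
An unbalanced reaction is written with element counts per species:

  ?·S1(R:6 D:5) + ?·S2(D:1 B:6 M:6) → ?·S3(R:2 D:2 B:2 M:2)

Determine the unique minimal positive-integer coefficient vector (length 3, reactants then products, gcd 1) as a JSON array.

Coefficients: [1, 1, 3]

R: 1·6+1·0 = 6 | 3·2 = 6
D: 1·5+1·1 = 6 | 3·2 = 6
B: 1·0+1·6 = 6 | 3·2 = 6
M: 1·0+1·6 = 6 | 3·2 = 6
gcd(1,1,3) = 1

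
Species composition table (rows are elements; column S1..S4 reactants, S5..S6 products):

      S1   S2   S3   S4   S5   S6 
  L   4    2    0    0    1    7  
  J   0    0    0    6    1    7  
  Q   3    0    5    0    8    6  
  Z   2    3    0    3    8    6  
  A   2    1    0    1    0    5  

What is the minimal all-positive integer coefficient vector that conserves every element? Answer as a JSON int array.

Coefficients: [5, 5, 5, 5, 2, 4]

L: 5·4+5·2+5·0+5·0 = 30 | 2·1+4·7 = 30
J: 5·0+5·0+5·0+5·6 = 30 | 2·1+4·7 = 30
Q: 5·3+5·0+5·5+5·0 = 40 | 2·8+4·6 = 40
Z: 5·2+5·3+5·0+5·3 = 40 | 2·8+4·6 = 40
A: 5·2+5·1+5·0+5·1 = 20 | 2·0+4·5 = 20
gcd(5,5,5,5,2,4) = 1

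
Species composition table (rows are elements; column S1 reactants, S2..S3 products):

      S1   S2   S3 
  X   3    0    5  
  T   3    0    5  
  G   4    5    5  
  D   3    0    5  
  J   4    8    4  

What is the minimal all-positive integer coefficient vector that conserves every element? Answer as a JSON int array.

X: 5·3 = 15 | 1·0+3·5 = 15
T: 5·3 = 15 | 1·0+3·5 = 15
G: 5·4 = 20 | 1·5+3·5 = 20
D: 5·3 = 15 | 1·0+3·5 = 15
J: 5·4 = 20 | 1·8+3·4 = 20
gcd(5,1,3) = 1

Coefficients: [5, 1, 3]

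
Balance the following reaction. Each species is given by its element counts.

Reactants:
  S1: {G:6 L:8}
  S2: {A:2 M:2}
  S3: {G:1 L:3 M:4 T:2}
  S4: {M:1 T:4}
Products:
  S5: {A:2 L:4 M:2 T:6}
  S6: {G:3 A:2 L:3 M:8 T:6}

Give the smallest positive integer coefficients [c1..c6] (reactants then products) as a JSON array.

G: 1·6+5·0+3·1+6·0 = 9 | 2·0+3·3 = 9
A: 1·0+5·2+3·0+6·0 = 10 | 2·2+3·2 = 10
L: 1·8+5·0+3·3+6·0 = 17 | 2·4+3·3 = 17
M: 1·0+5·2+3·4+6·1 = 28 | 2·2+3·8 = 28
T: 1·0+5·0+3·2+6·4 = 30 | 2·6+3·6 = 30
gcd(1,5,3,6,2,3) = 1

Coefficients: [1, 5, 3, 6, 2, 3]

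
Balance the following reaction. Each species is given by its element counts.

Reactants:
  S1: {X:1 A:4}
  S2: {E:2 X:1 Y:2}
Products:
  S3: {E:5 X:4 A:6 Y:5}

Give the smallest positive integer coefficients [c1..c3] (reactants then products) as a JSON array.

Coefficients: [3, 5, 2]

E: 3·0+5·2 = 10 | 2·5 = 10
X: 3·1+5·1 = 8 | 2·4 = 8
A: 3·4+5·0 = 12 | 2·6 = 12
Y: 3·0+5·2 = 10 | 2·5 = 10
gcd(3,5,2) = 1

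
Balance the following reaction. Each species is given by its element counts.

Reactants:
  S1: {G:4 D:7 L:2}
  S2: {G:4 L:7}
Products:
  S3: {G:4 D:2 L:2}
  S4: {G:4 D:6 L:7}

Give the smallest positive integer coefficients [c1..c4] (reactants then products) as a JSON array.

Coefficients: [6, 5, 6, 5]

G: 6·4+5·4 = 44 | 6·4+5·4 = 44
D: 6·7+5·0 = 42 | 6·2+5·6 = 42
L: 6·2+5·7 = 47 | 6·2+5·7 = 47
gcd(6,5,6,5) = 1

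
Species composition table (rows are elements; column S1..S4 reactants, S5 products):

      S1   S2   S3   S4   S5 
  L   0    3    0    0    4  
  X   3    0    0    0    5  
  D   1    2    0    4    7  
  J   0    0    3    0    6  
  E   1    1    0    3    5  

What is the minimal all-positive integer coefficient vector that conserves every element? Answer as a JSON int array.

Coefficients: [5, 4, 6, 2, 3]

L: 5·0+4·3+6·0+2·0 = 12 | 3·4 = 12
X: 5·3+4·0+6·0+2·0 = 15 | 3·5 = 15
D: 5·1+4·2+6·0+2·4 = 21 | 3·7 = 21
J: 5·0+4·0+6·3+2·0 = 18 | 3·6 = 18
E: 5·1+4·1+6·0+2·3 = 15 | 3·5 = 15
gcd(5,4,6,2,3) = 1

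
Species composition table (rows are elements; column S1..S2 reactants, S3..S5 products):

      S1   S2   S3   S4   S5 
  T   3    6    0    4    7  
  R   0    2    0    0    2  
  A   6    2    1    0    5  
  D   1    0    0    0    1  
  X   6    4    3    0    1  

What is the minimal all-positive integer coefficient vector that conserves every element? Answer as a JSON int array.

T: 2·3+2·6 = 18 | 6·0+1·4+2·7 = 18
R: 2·0+2·2 = 4 | 6·0+1·0+2·2 = 4
A: 2·6+2·2 = 16 | 6·1+1·0+2·5 = 16
D: 2·1+2·0 = 2 | 6·0+1·0+2·1 = 2
X: 2·6+2·4 = 20 | 6·3+1·0+2·1 = 20
gcd(2,2,6,1,2) = 1

Coefficients: [2, 2, 6, 1, 2]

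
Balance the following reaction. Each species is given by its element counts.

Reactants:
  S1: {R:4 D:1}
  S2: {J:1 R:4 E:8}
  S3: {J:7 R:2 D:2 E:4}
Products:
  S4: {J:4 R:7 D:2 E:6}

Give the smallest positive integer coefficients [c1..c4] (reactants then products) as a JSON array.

J: 2·0+1·1+1·7 = 8 | 2·4 = 8
R: 2·4+1·4+1·2 = 14 | 2·7 = 14
D: 2·1+1·0+1·2 = 4 | 2·2 = 4
E: 2·0+1·8+1·4 = 12 | 2·6 = 12
gcd(2,1,1,2) = 1

Coefficients: [2, 1, 1, 2]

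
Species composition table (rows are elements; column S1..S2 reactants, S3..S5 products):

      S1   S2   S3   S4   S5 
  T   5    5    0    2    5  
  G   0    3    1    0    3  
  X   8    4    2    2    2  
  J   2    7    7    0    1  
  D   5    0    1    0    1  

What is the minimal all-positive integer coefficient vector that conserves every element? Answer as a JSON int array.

Coefficients: [1, 3, 3, 5, 2]

T: 1·5+3·5 = 20 | 3·0+5·2+2·5 = 20
G: 1·0+3·3 = 9 | 3·1+5·0+2·3 = 9
X: 1·8+3·4 = 20 | 3·2+5·2+2·2 = 20
J: 1·2+3·7 = 23 | 3·7+5·0+2·1 = 23
D: 1·5+3·0 = 5 | 3·1+5·0+2·1 = 5
gcd(1,3,3,5,2) = 1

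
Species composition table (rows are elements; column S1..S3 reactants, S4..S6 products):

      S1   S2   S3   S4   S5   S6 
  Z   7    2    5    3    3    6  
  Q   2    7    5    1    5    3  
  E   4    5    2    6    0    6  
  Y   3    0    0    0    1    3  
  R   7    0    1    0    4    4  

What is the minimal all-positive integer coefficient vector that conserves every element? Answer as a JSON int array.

Coefficients: [5, 4, 1, 4, 6, 3]

Z: 5·7+4·2+1·5 = 48 | 4·3+6·3+3·6 = 48
Q: 5·2+4·7+1·5 = 43 | 4·1+6·5+3·3 = 43
E: 5·4+4·5+1·2 = 42 | 4·6+6·0+3·6 = 42
Y: 5·3+4·0+1·0 = 15 | 4·0+6·1+3·3 = 15
R: 5·7+4·0+1·1 = 36 | 4·0+6·4+3·4 = 36
gcd(5,4,1,4,6,3) = 1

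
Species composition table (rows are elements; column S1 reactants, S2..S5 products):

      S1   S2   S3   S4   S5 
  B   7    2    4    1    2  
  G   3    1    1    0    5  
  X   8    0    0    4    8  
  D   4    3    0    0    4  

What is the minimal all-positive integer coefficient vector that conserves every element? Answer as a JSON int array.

Coefficients: [4, 4, 3, 6, 1]

B: 4·7 = 28 | 4·2+3·4+6·1+1·2 = 28
G: 4·3 = 12 | 4·1+3·1+6·0+1·5 = 12
X: 4·8 = 32 | 4·0+3·0+6·4+1·8 = 32
D: 4·4 = 16 | 4·3+3·0+6·0+1·4 = 16
gcd(4,4,3,6,1) = 1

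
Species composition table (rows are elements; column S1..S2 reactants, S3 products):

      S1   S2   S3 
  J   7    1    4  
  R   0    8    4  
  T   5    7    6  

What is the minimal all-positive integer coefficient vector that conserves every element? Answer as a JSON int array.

Coefficients: [1, 1, 2]

J: 1·7+1·1 = 8 | 2·4 = 8
R: 1·0+1·8 = 8 | 2·4 = 8
T: 1·5+1·7 = 12 | 2·6 = 12
gcd(1,1,2) = 1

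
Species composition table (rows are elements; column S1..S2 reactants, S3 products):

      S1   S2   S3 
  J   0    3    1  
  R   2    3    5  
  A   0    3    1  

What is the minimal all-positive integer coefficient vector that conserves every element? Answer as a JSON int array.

J: 6·0+1·3 = 3 | 3·1 = 3
R: 6·2+1·3 = 15 | 3·5 = 15
A: 6·0+1·3 = 3 | 3·1 = 3
gcd(6,1,3) = 1

Coefficients: [6, 1, 3]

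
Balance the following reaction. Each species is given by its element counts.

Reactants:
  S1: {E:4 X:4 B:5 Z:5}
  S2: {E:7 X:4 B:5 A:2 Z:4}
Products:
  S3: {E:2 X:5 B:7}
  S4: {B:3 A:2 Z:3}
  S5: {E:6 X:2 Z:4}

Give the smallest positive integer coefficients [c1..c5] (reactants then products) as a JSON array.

Coefficients: [2, 2, 2, 2, 3]

E: 2·4+2·7 = 22 | 2·2+2·0+3·6 = 22
X: 2·4+2·4 = 16 | 2·5+2·0+3·2 = 16
B: 2·5+2·5 = 20 | 2·7+2·3+3·0 = 20
A: 2·0+2·2 = 4 | 2·0+2·2+3·0 = 4
Z: 2·5+2·4 = 18 | 2·0+2·3+3·4 = 18
gcd(2,2,2,2,3) = 1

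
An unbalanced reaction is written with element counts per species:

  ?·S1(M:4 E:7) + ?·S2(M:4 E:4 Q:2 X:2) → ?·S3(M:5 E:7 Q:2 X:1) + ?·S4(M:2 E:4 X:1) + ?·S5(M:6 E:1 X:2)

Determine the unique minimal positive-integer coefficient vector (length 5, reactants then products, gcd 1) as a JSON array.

M: 5·4+6·4 = 44 | 6·5+4·2+1·6 = 44
E: 5·7+6·4 = 59 | 6·7+4·4+1·1 = 59
Q: 5·0+6·2 = 12 | 6·2+4·0+1·0 = 12
X: 5·0+6·2 = 12 | 6·1+4·1+1·2 = 12
gcd(5,6,6,4,1) = 1

Coefficients: [5, 6, 6, 4, 1]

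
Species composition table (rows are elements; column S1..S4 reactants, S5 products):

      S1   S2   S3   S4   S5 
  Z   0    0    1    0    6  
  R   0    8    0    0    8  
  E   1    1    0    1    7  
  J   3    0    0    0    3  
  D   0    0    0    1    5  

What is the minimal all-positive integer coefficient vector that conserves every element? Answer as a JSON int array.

Coefficients: [1, 1, 6, 5, 1]

Z: 1·0+1·0+6·1+5·0 = 6 | 1·6 = 6
R: 1·0+1·8+6·0+5·0 = 8 | 1·8 = 8
E: 1·1+1·1+6·0+5·1 = 7 | 1·7 = 7
J: 1·3+1·0+6·0+5·0 = 3 | 1·3 = 3
D: 1·0+1·0+6·0+5·1 = 5 | 1·5 = 5
gcd(1,1,6,5,1) = 1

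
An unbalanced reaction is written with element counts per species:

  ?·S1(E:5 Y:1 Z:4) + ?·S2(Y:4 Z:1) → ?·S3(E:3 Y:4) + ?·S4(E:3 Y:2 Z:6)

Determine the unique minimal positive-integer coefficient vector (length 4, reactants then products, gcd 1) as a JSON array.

Coefficients: [6, 6, 5, 5]

E: 6·5+6·0 = 30 | 5·3+5·3 = 30
Y: 6·1+6·4 = 30 | 5·4+5·2 = 30
Z: 6·4+6·1 = 30 | 5·0+5·6 = 30
gcd(6,6,5,5) = 1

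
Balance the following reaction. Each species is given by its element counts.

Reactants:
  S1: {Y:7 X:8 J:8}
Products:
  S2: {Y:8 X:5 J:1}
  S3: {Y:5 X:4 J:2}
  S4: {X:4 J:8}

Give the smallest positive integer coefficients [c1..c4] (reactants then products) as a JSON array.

Coefficients: [6, 4, 2, 5]

Y: 6·7 = 42 | 4·8+2·5+5·0 = 42
X: 6·8 = 48 | 4·5+2·4+5·4 = 48
J: 6·8 = 48 | 4·1+2·2+5·8 = 48
gcd(6,4,2,5) = 1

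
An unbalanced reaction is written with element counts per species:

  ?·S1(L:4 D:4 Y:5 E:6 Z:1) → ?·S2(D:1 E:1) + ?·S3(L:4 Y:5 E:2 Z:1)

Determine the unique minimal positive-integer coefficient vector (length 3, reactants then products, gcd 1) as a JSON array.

L: 1·4 = 4 | 4·0+1·4 = 4
D: 1·4 = 4 | 4·1+1·0 = 4
Y: 1·5 = 5 | 4·0+1·5 = 5
E: 1·6 = 6 | 4·1+1·2 = 6
Z: 1·1 = 1 | 4·0+1·1 = 1
gcd(1,4,1) = 1

Coefficients: [1, 4, 1]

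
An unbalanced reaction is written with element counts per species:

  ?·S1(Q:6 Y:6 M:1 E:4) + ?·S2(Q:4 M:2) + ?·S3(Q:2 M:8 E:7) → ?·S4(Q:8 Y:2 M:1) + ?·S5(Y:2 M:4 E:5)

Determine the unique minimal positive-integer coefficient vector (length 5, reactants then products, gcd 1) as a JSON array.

Coefficients: [4, 5, 2, 6, 6]

Q: 4·6+5·4+2·2 = 48 | 6·8+6·0 = 48
Y: 4·6+5·0+2·0 = 24 | 6·2+6·2 = 24
M: 4·1+5·2+2·8 = 30 | 6·1+6·4 = 30
E: 4·4+5·0+2·7 = 30 | 6·0+6·5 = 30
gcd(4,5,2,6,6) = 1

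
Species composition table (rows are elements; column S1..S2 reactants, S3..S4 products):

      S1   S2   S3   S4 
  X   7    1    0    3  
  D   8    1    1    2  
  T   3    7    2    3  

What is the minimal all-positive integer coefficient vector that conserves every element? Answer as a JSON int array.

Coefficients: [1, 2, 4, 3]

X: 1·7+2·1 = 9 | 4·0+3·3 = 9
D: 1·8+2·1 = 10 | 4·1+3·2 = 10
T: 1·3+2·7 = 17 | 4·2+3·3 = 17
gcd(1,2,4,3) = 1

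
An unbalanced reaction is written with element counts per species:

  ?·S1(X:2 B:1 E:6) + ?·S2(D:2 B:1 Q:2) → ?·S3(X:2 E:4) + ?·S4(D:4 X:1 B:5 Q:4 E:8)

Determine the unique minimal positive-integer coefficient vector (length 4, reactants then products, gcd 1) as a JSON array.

Coefficients: [6, 4, 5, 2]

D: 6·0+4·2 = 8 | 5·0+2·4 = 8
X: 6·2+4·0 = 12 | 5·2+2·1 = 12
B: 6·1+4·1 = 10 | 5·0+2·5 = 10
Q: 6·0+4·2 = 8 | 5·0+2·4 = 8
E: 6·6+4·0 = 36 | 5·4+2·8 = 36
gcd(6,4,5,2) = 1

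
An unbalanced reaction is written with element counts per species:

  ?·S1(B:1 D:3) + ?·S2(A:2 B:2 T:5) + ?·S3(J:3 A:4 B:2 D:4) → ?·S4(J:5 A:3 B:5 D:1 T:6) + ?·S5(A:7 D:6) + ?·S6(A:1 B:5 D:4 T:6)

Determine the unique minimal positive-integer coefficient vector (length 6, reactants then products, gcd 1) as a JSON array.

Coefficients: [3, 6, 5, 3, 3, 2]

J: 3·0+6·0+5·3 = 15 | 3·5+3·0+2·0 = 15
A: 3·0+6·2+5·4 = 32 | 3·3+3·7+2·1 = 32
B: 3·1+6·2+5·2 = 25 | 3·5+3·0+2·5 = 25
D: 3·3+6·0+5·4 = 29 | 3·1+3·6+2·4 = 29
T: 3·0+6·5+5·0 = 30 | 3·6+3·0+2·6 = 30
gcd(3,6,5,3,3,2) = 1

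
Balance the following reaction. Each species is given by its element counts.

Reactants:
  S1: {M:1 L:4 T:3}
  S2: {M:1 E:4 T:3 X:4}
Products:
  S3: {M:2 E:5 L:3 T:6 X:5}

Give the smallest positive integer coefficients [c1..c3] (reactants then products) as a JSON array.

Coefficients: [3, 5, 4]

M: 3·1+5·1 = 8 | 4·2 = 8
E: 3·0+5·4 = 20 | 4·5 = 20
L: 3·4+5·0 = 12 | 4·3 = 12
T: 3·3+5·3 = 24 | 4·6 = 24
X: 3·0+5·4 = 20 | 4·5 = 20
gcd(3,5,4) = 1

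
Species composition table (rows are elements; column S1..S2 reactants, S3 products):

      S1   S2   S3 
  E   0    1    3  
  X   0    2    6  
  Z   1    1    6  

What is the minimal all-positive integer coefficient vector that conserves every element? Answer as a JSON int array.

E: 3·0+3·1 = 3 | 1·3 = 3
X: 3·0+3·2 = 6 | 1·6 = 6
Z: 3·1+3·1 = 6 | 1·6 = 6
gcd(3,3,1) = 1

Coefficients: [3, 3, 1]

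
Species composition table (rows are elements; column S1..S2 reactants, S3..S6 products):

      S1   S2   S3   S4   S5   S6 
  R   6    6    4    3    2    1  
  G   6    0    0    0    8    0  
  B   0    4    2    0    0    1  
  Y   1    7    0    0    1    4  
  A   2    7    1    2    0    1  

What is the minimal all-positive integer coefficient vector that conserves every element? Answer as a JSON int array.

R: 4·6+1·6 = 30 | 1·4+6·3+3·2+2·1 = 30
G: 4·6+1·0 = 24 | 1·0+6·0+3·8+2·0 = 24
B: 4·0+1·4 = 4 | 1·2+6·0+3·0+2·1 = 4
Y: 4·1+1·7 = 11 | 1·0+6·0+3·1+2·4 = 11
A: 4·2+1·7 = 15 | 1·1+6·2+3·0+2·1 = 15
gcd(4,1,1,6,3,2) = 1

Coefficients: [4, 1, 1, 6, 3, 2]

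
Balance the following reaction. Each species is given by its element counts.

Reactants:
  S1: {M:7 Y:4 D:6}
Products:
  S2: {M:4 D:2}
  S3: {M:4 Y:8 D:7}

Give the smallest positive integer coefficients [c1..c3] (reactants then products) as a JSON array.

Coefficients: [4, 5, 2]

M: 4·7 = 28 | 5·4+2·4 = 28
Y: 4·4 = 16 | 5·0+2·8 = 16
D: 4·6 = 24 | 5·2+2·7 = 24
gcd(4,5,2) = 1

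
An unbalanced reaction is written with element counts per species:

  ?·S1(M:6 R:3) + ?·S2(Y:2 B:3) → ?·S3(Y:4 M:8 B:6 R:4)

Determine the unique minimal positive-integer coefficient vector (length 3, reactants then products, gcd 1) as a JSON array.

Coefficients: [4, 6, 3]

Y: 4·0+6·2 = 12 | 3·4 = 12
M: 4·6+6·0 = 24 | 3·8 = 24
B: 4·0+6·3 = 18 | 3·6 = 18
R: 4·3+6·0 = 12 | 3·4 = 12
gcd(4,6,3) = 1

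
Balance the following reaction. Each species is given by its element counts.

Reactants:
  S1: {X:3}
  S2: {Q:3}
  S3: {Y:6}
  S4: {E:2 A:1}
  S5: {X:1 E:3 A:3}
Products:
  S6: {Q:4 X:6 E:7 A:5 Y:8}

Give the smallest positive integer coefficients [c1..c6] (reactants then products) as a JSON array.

Q: 5·0+4·3+4·0+6·0+3·0 = 12 | 3·4 = 12
X: 5·3+4·0+4·0+6·0+3·1 = 18 | 3·6 = 18
E: 5·0+4·0+4·0+6·2+3·3 = 21 | 3·7 = 21
A: 5·0+4·0+4·0+6·1+3·3 = 15 | 3·5 = 15
Y: 5·0+4·0+4·6+6·0+3·0 = 24 | 3·8 = 24
gcd(5,4,4,6,3,3) = 1

Coefficients: [5, 4, 4, 6, 3, 3]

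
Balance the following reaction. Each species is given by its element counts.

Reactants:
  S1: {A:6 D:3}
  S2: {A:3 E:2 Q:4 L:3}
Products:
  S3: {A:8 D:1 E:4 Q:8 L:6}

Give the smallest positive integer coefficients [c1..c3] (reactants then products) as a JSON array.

Coefficients: [1, 6, 3]

A: 1·6+6·3 = 24 | 3·8 = 24
D: 1·3+6·0 = 3 | 3·1 = 3
E: 1·0+6·2 = 12 | 3·4 = 12
Q: 1·0+6·4 = 24 | 3·8 = 24
L: 1·0+6·3 = 18 | 3·6 = 18
gcd(1,6,3) = 1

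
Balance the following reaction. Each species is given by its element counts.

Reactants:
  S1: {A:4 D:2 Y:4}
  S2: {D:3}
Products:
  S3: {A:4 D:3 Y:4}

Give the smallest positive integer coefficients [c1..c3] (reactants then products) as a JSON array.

A: 3·4+1·0 = 12 | 3·4 = 12
D: 3·2+1·3 = 9 | 3·3 = 9
Y: 3·4+1·0 = 12 | 3·4 = 12
gcd(3,1,3) = 1

Coefficients: [3, 1, 3]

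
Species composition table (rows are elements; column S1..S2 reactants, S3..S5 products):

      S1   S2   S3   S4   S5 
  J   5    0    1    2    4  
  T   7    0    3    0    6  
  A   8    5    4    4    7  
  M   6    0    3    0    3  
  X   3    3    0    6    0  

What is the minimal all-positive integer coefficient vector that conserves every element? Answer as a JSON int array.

Coefficients: [3, 3, 5, 3, 1]

J: 3·5+3·0 = 15 | 5·1+3·2+1·4 = 15
T: 3·7+3·0 = 21 | 5·3+3·0+1·6 = 21
A: 3·8+3·5 = 39 | 5·4+3·4+1·7 = 39
M: 3·6+3·0 = 18 | 5·3+3·0+1·3 = 18
X: 3·3+3·3 = 18 | 5·0+3·6+1·0 = 18
gcd(3,3,5,3,1) = 1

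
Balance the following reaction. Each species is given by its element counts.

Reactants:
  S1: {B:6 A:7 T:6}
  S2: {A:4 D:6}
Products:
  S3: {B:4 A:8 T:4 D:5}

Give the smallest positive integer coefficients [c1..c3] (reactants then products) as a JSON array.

B: 4·6+5·0 = 24 | 6·4 = 24
A: 4·7+5·4 = 48 | 6·8 = 48
T: 4·6+5·0 = 24 | 6·4 = 24
D: 4·0+5·6 = 30 | 6·5 = 30
gcd(4,5,6) = 1

Coefficients: [4, 5, 6]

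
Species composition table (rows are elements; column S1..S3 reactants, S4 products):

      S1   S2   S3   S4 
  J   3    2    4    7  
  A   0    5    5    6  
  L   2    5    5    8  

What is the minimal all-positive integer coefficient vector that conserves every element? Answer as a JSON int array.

J: 5·3+2·2+4·4 = 35 | 5·7 = 35
A: 5·0+2·5+4·5 = 30 | 5·6 = 30
L: 5·2+2·5+4·5 = 40 | 5·8 = 40
gcd(5,2,4,5) = 1

Coefficients: [5, 2, 4, 5]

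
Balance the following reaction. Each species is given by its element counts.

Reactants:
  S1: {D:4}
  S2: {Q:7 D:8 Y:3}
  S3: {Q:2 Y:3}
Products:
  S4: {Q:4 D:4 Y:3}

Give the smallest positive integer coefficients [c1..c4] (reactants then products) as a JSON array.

Q: 1·0+2·7+3·2 = 20 | 5·4 = 20
D: 1·4+2·8+3·0 = 20 | 5·4 = 20
Y: 1·0+2·3+3·3 = 15 | 5·3 = 15
gcd(1,2,3,5) = 1

Coefficients: [1, 2, 3, 5]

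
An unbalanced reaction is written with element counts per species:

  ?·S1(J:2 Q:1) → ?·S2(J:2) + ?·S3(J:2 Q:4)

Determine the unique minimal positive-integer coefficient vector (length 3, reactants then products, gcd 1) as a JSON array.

J: 4·2 = 8 | 3·2+1·2 = 8
Q: 4·1 = 4 | 3·0+1·4 = 4
gcd(4,3,1) = 1

Coefficients: [4, 3, 1]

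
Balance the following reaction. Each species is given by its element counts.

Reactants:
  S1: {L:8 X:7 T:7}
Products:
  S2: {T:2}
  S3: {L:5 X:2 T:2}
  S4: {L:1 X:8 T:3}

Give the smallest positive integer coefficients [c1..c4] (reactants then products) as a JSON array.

L: 4·8 = 32 | 5·0+6·5+2·1 = 32
X: 4·7 = 28 | 5·0+6·2+2·8 = 28
T: 4·7 = 28 | 5·2+6·2+2·3 = 28
gcd(4,5,6,2) = 1

Coefficients: [4, 5, 6, 2]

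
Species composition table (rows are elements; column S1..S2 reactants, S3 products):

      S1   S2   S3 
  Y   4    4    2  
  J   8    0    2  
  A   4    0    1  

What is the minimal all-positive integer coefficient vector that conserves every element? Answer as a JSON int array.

Coefficients: [1, 1, 4]

Y: 1·4+1·4 = 8 | 4·2 = 8
J: 1·8+1·0 = 8 | 4·2 = 8
A: 1·4+1·0 = 4 | 4·1 = 4
gcd(1,1,4) = 1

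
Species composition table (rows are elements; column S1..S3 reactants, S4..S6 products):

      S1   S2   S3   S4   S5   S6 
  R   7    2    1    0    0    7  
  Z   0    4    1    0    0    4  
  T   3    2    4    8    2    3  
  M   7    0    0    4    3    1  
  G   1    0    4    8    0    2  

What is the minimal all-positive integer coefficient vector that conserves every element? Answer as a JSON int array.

R: 4·7+5·2+4·1 = 42 | 1·0+6·0+6·7 = 42
Z: 4·0+5·4+4·1 = 24 | 1·0+6·0+6·4 = 24
T: 4·3+5·2+4·4 = 38 | 1·8+6·2+6·3 = 38
M: 4·7+5·0+4·0 = 28 | 1·4+6·3+6·1 = 28
G: 4·1+5·0+4·4 = 20 | 1·8+6·0+6·2 = 20
gcd(4,5,4,1,6,6) = 1

Coefficients: [4, 5, 4, 1, 6, 6]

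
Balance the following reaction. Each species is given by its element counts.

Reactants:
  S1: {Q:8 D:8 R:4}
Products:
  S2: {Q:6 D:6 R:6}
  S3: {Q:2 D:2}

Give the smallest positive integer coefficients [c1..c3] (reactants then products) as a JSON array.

Q: 3·8 = 24 | 2·6+6·2 = 24
D: 3·8 = 24 | 2·6+6·2 = 24
R: 3·4 = 12 | 2·6+6·0 = 12
gcd(3,2,6) = 1

Coefficients: [3, 2, 6]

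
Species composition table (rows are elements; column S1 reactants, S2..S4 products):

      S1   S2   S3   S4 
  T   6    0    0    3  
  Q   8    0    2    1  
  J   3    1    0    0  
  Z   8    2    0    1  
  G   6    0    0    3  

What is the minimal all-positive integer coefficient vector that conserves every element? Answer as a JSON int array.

Coefficients: [1, 3, 3, 2]

T: 1·6 = 6 | 3·0+3·0+2·3 = 6
Q: 1·8 = 8 | 3·0+3·2+2·1 = 8
J: 1·3 = 3 | 3·1+3·0+2·0 = 3
Z: 1·8 = 8 | 3·2+3·0+2·1 = 8
G: 1·6 = 6 | 3·0+3·0+2·3 = 6
gcd(1,3,3,2) = 1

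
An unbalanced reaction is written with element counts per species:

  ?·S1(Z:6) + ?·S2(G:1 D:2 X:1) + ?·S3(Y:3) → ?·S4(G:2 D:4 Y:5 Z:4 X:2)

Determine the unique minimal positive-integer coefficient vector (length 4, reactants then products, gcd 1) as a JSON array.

Coefficients: [2, 6, 5, 3]

G: 2·0+6·1+5·0 = 6 | 3·2 = 6
D: 2·0+6·2+5·0 = 12 | 3·4 = 12
Y: 2·0+6·0+5·3 = 15 | 3·5 = 15
Z: 2·6+6·0+5·0 = 12 | 3·4 = 12
X: 2·0+6·1+5·0 = 6 | 3·2 = 6
gcd(2,6,5,3) = 1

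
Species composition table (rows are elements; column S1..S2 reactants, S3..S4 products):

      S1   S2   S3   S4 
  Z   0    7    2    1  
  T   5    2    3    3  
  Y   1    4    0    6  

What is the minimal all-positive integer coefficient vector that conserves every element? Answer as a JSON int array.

Z: 2·0+1·7 = 7 | 3·2+1·1 = 7
T: 2·5+1·2 = 12 | 3·3+1·3 = 12
Y: 2·1+1·4 = 6 | 3·0+1·6 = 6
gcd(2,1,3,1) = 1

Coefficients: [2, 1, 3, 1]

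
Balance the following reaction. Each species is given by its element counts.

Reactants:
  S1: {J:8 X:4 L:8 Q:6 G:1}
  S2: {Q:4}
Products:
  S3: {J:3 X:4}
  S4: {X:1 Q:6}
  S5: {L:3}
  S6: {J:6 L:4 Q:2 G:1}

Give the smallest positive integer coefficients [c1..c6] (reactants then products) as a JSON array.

J: 3·8+3·0 = 24 | 2·3+4·0+4·0+3·6 = 24
X: 3·4+3·0 = 12 | 2·4+4·1+4·0+3·0 = 12
L: 3·8+3·0 = 24 | 2·0+4·0+4·3+3·4 = 24
Q: 3·6+3·4 = 30 | 2·0+4·6+4·0+3·2 = 30
G: 3·1+3·0 = 3 | 2·0+4·0+4·0+3·1 = 3
gcd(3,3,2,4,4,3) = 1

Coefficients: [3, 3, 2, 4, 4, 3]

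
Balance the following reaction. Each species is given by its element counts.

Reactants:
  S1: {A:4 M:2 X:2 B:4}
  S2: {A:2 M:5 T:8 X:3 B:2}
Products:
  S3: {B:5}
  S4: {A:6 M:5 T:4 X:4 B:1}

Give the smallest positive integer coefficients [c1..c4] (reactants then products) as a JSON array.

Coefficients: [5, 2, 4, 4]

A: 5·4+2·2 = 24 | 4·0+4·6 = 24
M: 5·2+2·5 = 20 | 4·0+4·5 = 20
T: 5·0+2·8 = 16 | 4·0+4·4 = 16
X: 5·2+2·3 = 16 | 4·0+4·4 = 16
B: 5·4+2·2 = 24 | 4·5+4·1 = 24
gcd(5,2,4,4) = 1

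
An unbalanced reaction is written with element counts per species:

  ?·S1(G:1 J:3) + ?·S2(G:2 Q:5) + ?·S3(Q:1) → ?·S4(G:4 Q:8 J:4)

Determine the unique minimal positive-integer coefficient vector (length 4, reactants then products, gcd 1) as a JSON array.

Coefficients: [4, 4, 4, 3]

G: 4·1+4·2+4·0 = 12 | 3·4 = 12
Q: 4·0+4·5+4·1 = 24 | 3·8 = 24
J: 4·3+4·0+4·0 = 12 | 3·4 = 12
gcd(4,4,4,3) = 1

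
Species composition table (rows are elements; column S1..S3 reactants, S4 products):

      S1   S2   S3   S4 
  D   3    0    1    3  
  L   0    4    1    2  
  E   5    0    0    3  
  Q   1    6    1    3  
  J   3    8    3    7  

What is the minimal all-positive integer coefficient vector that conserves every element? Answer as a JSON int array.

Coefficients: [3, 1, 6, 5]

D: 3·3+1·0+6·1 = 15 | 5·3 = 15
L: 3·0+1·4+6·1 = 10 | 5·2 = 10
E: 3·5+1·0+6·0 = 15 | 5·3 = 15
Q: 3·1+1·6+6·1 = 15 | 5·3 = 15
J: 3·3+1·8+6·3 = 35 | 5·7 = 35
gcd(3,1,6,5) = 1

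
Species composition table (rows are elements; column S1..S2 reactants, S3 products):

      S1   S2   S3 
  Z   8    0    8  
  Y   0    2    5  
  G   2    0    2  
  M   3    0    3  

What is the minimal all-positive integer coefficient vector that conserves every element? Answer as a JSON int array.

Coefficients: [2, 5, 2]

Z: 2·8+5·0 = 16 | 2·8 = 16
Y: 2·0+5·2 = 10 | 2·5 = 10
G: 2·2+5·0 = 4 | 2·2 = 4
M: 2·3+5·0 = 6 | 2·3 = 6
gcd(2,5,2) = 1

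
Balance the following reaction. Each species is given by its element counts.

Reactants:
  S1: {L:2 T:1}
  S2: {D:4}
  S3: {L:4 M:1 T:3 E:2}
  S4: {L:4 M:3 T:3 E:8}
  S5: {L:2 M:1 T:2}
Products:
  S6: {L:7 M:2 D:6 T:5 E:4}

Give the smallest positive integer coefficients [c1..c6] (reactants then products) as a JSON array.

L: 3·2+6·0+4·4+1·4+1·2 = 28 | 4·7 = 28
M: 3·0+6·0+4·1+1·3+1·1 = 8 | 4·2 = 8
D: 3·0+6·4+4·0+1·0+1·0 = 24 | 4·6 = 24
T: 3·1+6·0+4·3+1·3+1·2 = 20 | 4·5 = 20
E: 3·0+6·0+4·2+1·8+1·0 = 16 | 4·4 = 16
gcd(3,6,4,1,1,4) = 1

Coefficients: [3, 6, 4, 1, 1, 4]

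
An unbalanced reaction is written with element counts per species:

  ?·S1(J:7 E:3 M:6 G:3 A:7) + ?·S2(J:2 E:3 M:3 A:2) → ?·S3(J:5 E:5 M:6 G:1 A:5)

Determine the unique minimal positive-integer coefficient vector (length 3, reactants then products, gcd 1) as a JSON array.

Coefficients: [1, 4, 3]

J: 1·7+4·2 = 15 | 3·5 = 15
E: 1·3+4·3 = 15 | 3·5 = 15
M: 1·6+4·3 = 18 | 3·6 = 18
G: 1·3+4·0 = 3 | 3·1 = 3
A: 1·7+4·2 = 15 | 3·5 = 15
gcd(1,4,3) = 1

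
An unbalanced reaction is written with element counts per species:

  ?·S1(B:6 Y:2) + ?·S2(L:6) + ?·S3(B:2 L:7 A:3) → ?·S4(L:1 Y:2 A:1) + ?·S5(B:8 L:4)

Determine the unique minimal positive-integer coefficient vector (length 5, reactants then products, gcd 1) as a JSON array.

B: 6·6+2·0+2·2 = 40 | 6·0+5·8 = 40
L: 6·0+2·6+2·7 = 26 | 6·1+5·4 = 26
Y: 6·2+2·0+2·0 = 12 | 6·2+5·0 = 12
A: 6·0+2·0+2·3 = 6 | 6·1+5·0 = 6
gcd(6,2,2,6,5) = 1

Coefficients: [6, 2, 2, 6, 5]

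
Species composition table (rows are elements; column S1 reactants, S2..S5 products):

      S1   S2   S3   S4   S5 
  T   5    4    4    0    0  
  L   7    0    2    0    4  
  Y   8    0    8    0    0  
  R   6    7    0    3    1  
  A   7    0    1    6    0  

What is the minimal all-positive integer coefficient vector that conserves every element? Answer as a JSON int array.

Coefficients: [4, 1, 4, 4, 5]

T: 4·5 = 20 | 1·4+4·4+4·0+5·0 = 20
L: 4·7 = 28 | 1·0+4·2+4·0+5·4 = 28
Y: 4·8 = 32 | 1·0+4·8+4·0+5·0 = 32
R: 4·6 = 24 | 1·7+4·0+4·3+5·1 = 24
A: 4·7 = 28 | 1·0+4·1+4·6+5·0 = 28
gcd(4,1,4,4,5) = 1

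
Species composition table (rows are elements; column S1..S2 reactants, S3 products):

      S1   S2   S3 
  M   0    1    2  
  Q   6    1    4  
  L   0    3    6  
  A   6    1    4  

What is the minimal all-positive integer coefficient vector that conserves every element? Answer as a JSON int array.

Coefficients: [1, 6, 3]

M: 1·0+6·1 = 6 | 3·2 = 6
Q: 1·6+6·1 = 12 | 3·4 = 12
L: 1·0+6·3 = 18 | 3·6 = 18
A: 1·6+6·1 = 12 | 3·4 = 12
gcd(1,6,3) = 1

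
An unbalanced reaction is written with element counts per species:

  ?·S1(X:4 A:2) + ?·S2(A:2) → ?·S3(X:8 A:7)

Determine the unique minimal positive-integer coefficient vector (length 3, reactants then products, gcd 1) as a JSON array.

Coefficients: [4, 3, 2]

X: 4·4+3·0 = 16 | 2·8 = 16
A: 4·2+3·2 = 14 | 2·7 = 14
gcd(4,3,2) = 1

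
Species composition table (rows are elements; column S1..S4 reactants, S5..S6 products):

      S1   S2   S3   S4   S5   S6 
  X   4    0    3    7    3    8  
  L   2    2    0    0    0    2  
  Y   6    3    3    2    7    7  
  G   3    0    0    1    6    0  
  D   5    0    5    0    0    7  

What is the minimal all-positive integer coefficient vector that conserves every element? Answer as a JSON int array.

Coefficients: [1, 4, 6, 3, 1, 5]

X: 1·4+4·0+6·3+3·7 = 43 | 1·3+5·8 = 43
L: 1·2+4·2+6·0+3·0 = 10 | 1·0+5·2 = 10
Y: 1·6+4·3+6·3+3·2 = 42 | 1·7+5·7 = 42
G: 1·3+4·0+6·0+3·1 = 6 | 1·6+5·0 = 6
D: 1·5+4·0+6·5+3·0 = 35 | 1·0+5·7 = 35
gcd(1,4,6,3,1,5) = 1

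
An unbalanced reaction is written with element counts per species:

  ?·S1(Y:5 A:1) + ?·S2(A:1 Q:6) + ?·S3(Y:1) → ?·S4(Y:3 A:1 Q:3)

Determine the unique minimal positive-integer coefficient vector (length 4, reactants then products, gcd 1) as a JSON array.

Coefficients: [1, 1, 1, 2]

Y: 1·5+1·0+1·1 = 6 | 2·3 = 6
A: 1·1+1·1+1·0 = 2 | 2·1 = 2
Q: 1·0+1·6+1·0 = 6 | 2·3 = 6
gcd(1,1,1,2) = 1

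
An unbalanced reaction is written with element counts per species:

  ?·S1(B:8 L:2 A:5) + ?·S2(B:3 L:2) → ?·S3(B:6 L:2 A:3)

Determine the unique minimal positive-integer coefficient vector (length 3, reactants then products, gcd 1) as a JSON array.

B: 3·8+2·3 = 30 | 5·6 = 30
L: 3·2+2·2 = 10 | 5·2 = 10
A: 3·5+2·0 = 15 | 5·3 = 15
gcd(3,2,5) = 1

Coefficients: [3, 2, 5]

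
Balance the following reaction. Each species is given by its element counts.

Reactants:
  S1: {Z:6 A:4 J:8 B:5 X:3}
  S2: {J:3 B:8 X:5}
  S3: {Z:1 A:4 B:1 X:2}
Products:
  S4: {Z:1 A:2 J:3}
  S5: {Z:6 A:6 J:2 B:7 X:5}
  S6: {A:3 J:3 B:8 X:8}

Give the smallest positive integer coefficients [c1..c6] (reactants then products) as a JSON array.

Z: 3·6+2·0+6·1 = 24 | 6·1+3·6+2·0 = 24
A: 3·4+2·0+6·4 = 36 | 6·2+3·6+2·3 = 36
J: 3·8+2·3+6·0 = 30 | 6·3+3·2+2·3 = 30
B: 3·5+2·8+6·1 = 37 | 6·0+3·7+2·8 = 37
X: 3·3+2·5+6·2 = 31 | 6·0+3·5+2·8 = 31
gcd(3,2,6,6,3,2) = 1

Coefficients: [3, 2, 6, 6, 3, 2]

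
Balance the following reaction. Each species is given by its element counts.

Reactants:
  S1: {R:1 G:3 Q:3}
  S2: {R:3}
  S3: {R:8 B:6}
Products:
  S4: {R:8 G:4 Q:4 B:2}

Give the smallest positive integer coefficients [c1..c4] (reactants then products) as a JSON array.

R: 4·1+4·3+1·8 = 24 | 3·8 = 24
G: 4·3+4·0+1·0 = 12 | 3·4 = 12
Q: 4·3+4·0+1·0 = 12 | 3·4 = 12
B: 4·0+4·0+1·6 = 6 | 3·2 = 6
gcd(4,4,1,3) = 1

Coefficients: [4, 4, 1, 3]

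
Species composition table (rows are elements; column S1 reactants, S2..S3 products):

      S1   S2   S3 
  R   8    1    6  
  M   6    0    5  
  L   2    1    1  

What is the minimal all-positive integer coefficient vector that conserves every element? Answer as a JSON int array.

Coefficients: [5, 4, 6]

R: 5·8 = 40 | 4·1+6·6 = 40
M: 5·6 = 30 | 4·0+6·5 = 30
L: 5·2 = 10 | 4·1+6·1 = 10
gcd(5,4,6) = 1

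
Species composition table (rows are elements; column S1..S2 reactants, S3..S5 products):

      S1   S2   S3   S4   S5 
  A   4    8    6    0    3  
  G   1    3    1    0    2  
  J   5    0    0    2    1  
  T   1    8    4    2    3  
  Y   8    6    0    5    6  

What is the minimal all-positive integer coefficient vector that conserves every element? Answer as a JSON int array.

Coefficients: [2, 5, 5, 2, 6]

A: 2·4+5·8 = 48 | 5·6+2·0+6·3 = 48
G: 2·1+5·3 = 17 | 5·1+2·0+6·2 = 17
J: 2·5+5·0 = 10 | 5·0+2·2+6·1 = 10
T: 2·1+5·8 = 42 | 5·4+2·2+6·3 = 42
Y: 2·8+5·6 = 46 | 5·0+2·5+6·6 = 46
gcd(2,5,5,2,6) = 1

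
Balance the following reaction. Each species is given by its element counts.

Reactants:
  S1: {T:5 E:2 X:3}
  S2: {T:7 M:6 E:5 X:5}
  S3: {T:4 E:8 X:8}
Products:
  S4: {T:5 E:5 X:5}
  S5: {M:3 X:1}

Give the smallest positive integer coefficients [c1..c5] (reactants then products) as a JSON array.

Coefficients: [2, 1, 2, 5, 2]

T: 2·5+1·7+2·4 = 25 | 5·5+2·0 = 25
M: 2·0+1·6+2·0 = 6 | 5·0+2·3 = 6
E: 2·2+1·5+2·8 = 25 | 5·5+2·0 = 25
X: 2·3+1·5+2·8 = 27 | 5·5+2·1 = 27
gcd(2,1,2,5,2) = 1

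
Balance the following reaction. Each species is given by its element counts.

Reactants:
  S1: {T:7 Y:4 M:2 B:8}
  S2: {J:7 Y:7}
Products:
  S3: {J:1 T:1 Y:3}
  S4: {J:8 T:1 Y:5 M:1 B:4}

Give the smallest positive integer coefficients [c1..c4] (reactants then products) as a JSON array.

Coefficients: [1, 3, 5, 2]

J: 1·0+3·7 = 21 | 5·1+2·8 = 21
T: 1·7+3·0 = 7 | 5·1+2·1 = 7
Y: 1·4+3·7 = 25 | 5·3+2·5 = 25
M: 1·2+3·0 = 2 | 5·0+2·1 = 2
B: 1·8+3·0 = 8 | 5·0+2·4 = 8
gcd(1,3,5,2) = 1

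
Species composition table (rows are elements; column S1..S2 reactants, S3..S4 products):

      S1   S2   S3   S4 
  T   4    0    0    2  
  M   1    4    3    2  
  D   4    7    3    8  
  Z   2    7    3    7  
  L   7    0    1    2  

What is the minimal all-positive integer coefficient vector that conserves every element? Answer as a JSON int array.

T: 1·4+3·0 = 4 | 3·0+2·2 = 4
M: 1·1+3·4 = 13 | 3·3+2·2 = 13
D: 1·4+3·7 = 25 | 3·3+2·8 = 25
Z: 1·2+3·7 = 23 | 3·3+2·7 = 23
L: 1·7+3·0 = 7 | 3·1+2·2 = 7
gcd(1,3,3,2) = 1

Coefficients: [1, 3, 3, 2]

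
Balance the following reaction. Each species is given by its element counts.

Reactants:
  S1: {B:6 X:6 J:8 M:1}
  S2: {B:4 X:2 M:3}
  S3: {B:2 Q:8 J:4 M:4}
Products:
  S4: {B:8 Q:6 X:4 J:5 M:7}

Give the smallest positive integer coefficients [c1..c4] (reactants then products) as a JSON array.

Coefficients: [1, 5, 3, 4]

B: 1·6+5·4+3·2 = 32 | 4·8 = 32
Q: 1·0+5·0+3·8 = 24 | 4·6 = 24
X: 1·6+5·2+3·0 = 16 | 4·4 = 16
J: 1·8+5·0+3·4 = 20 | 4·5 = 20
M: 1·1+5·3+3·4 = 28 | 4·7 = 28
gcd(1,5,3,4) = 1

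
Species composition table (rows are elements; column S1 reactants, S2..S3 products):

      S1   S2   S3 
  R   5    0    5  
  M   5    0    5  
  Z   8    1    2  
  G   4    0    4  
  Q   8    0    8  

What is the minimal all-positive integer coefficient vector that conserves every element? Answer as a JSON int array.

Coefficients: [1, 6, 1]

R: 1·5 = 5 | 6·0+1·5 = 5
M: 1·5 = 5 | 6·0+1·5 = 5
Z: 1·8 = 8 | 6·1+1·2 = 8
G: 1·4 = 4 | 6·0+1·4 = 4
Q: 1·8 = 8 | 6·0+1·8 = 8
gcd(1,6,1) = 1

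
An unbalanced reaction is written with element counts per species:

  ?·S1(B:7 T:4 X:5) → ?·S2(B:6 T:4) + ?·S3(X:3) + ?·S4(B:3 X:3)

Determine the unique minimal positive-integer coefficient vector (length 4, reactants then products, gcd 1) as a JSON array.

B: 3·7 = 21 | 3·6+4·0+1·3 = 21
T: 3·4 = 12 | 3·4+4·0+1·0 = 12
X: 3·5 = 15 | 3·0+4·3+1·3 = 15
gcd(3,3,4,1) = 1

Coefficients: [3, 3, 4, 1]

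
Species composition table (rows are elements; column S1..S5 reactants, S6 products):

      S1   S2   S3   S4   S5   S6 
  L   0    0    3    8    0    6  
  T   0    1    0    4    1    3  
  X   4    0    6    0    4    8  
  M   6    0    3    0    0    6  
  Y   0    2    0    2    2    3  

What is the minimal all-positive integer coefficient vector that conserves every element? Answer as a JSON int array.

Coefficients: [4, 4, 4, 3, 2, 6]

L: 4·0+4·0+4·3+3·8+2·0 = 36 | 6·6 = 36
T: 4·0+4·1+4·0+3·4+2·1 = 18 | 6·3 = 18
X: 4·4+4·0+4·6+3·0+2·4 = 48 | 6·8 = 48
M: 4·6+4·0+4·3+3·0+2·0 = 36 | 6·6 = 36
Y: 4·0+4·2+4·0+3·2+2·2 = 18 | 6·3 = 18
gcd(4,4,4,3,2,6) = 1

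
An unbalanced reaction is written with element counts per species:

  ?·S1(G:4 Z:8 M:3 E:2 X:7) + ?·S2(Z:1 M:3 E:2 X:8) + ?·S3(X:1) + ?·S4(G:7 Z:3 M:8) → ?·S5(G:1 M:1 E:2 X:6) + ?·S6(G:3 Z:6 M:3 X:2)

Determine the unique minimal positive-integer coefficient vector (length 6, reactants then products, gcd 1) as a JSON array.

Coefficients: [4, 1, 6, 1, 5, 6]

G: 4·4+1·0+6·0+1·7 = 23 | 5·1+6·3 = 23
Z: 4·8+1·1+6·0+1·3 = 36 | 5·0+6·6 = 36
M: 4·3+1·3+6·0+1·8 = 23 | 5·1+6·3 = 23
E: 4·2+1·2+6·0+1·0 = 10 | 5·2+6·0 = 10
X: 4·7+1·8+6·1+1·0 = 42 | 5·6+6·2 = 42
gcd(4,1,6,1,5,6) = 1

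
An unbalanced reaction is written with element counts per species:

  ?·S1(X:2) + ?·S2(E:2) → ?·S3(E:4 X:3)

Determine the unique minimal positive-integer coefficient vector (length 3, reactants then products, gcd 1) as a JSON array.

Coefficients: [3, 4, 2]

E: 3·0+4·2 = 8 | 2·4 = 8
X: 3·2+4·0 = 6 | 2·3 = 6
gcd(3,4,2) = 1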